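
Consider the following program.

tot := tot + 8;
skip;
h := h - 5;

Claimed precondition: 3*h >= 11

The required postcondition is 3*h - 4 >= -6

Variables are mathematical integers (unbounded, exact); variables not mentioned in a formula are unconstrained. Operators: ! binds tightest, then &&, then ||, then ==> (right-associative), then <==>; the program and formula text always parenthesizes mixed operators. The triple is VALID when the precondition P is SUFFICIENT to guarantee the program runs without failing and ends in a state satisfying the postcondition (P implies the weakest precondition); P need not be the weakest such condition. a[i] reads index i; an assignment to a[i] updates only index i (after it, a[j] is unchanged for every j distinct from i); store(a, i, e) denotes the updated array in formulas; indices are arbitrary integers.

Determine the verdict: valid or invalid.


Working backward. After the program, the postcondition 3*h - 4 >= -6 must hold; in canonical form it is 3*h >= -2.
Before h := h - 5: 3*h >= 13
Before skip: 3*h >= 13
Before tot := tot + 8: 3*h >= 13
The weakest precondition is 3*h >= 13.
Check whether 3*h >= 11 implies it.
Countermodel: at the initial state h = 4, the precondition holds but the weakest precondition fails.
Answer: invalid


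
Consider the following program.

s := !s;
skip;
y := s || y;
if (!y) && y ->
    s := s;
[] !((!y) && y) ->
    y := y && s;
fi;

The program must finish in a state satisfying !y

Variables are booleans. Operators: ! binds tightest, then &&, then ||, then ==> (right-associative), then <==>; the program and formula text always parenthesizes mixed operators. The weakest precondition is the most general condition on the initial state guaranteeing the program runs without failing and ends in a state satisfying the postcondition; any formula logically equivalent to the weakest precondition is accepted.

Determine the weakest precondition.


Working backward. After the program, !y must hold.
Then branch requires !y; else branch requires !(y && s).
Before the if: !(y && s)
Before y := s || y: !((s || y) && s)
Before skip: !((s || y) && s)
Before s := !s: !(((!s) || y) && (!s))
Answer: WP = !(((!s) || y) && (!s))


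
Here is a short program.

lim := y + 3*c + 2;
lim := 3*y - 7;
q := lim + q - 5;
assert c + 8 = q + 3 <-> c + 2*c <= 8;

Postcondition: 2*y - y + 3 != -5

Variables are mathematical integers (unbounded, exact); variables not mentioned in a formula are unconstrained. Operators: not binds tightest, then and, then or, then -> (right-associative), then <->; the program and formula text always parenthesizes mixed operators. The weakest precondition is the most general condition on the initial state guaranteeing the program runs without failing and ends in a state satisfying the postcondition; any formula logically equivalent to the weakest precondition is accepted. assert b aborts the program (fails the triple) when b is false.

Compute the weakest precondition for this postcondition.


Working backward. After the program, the postcondition 2*y - y + 3 != -5 must hold; in canonical form it is y != -8.
Before assert c + 8 = q + 3 <-> c + 2*c <= 8: (c = q - 5 <-> 3*c <= 8) and y != -8
Before q := lim + q - 5: (c = lim + q - 10 <-> 3*c <= 8) and y != -8
Before lim := 3*y - 7: (c = q + 3*y - 17 <-> 3*c <= 8) and y != -8
Before lim := y + 3*c + 2: (c = q + 3*y - 17 <-> 3*c <= 8) and y != -8
Answer: WP = (c = q + 3*y - 17 <-> 3*c <= 8) and y != -8


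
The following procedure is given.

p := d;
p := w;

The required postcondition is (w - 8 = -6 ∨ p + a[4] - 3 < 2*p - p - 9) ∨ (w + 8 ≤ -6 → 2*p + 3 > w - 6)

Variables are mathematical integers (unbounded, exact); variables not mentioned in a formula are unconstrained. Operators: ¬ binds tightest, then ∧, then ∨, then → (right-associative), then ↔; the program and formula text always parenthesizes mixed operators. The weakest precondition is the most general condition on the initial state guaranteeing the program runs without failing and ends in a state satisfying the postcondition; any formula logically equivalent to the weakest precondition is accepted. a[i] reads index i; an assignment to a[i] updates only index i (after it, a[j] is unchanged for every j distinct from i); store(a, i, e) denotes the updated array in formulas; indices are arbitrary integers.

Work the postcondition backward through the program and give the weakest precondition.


Working backward. After the program, the postcondition (w - 8 = -6 ∨ p + a[4] - 3 < 2*p - p - 9) ∨ (w + 8 ≤ -6 → 2*p + 3 > w - 6) must hold; in canonical form it is w = 2 ∨ a[4] < -6 ∨ (w ≤ -14 → 2*p > w - 9).
Before p := w: w = 2 ∨ a[4] < -6 ∨ (w ≤ -14 → w > -9)
Before p := d: w = 2 ∨ a[4] < -6 ∨ (w ≤ -14 → w > -9)
Answer: WP = w = 2 ∨ a[4] < -6 ∨ (w ≤ -14 → w > -9)


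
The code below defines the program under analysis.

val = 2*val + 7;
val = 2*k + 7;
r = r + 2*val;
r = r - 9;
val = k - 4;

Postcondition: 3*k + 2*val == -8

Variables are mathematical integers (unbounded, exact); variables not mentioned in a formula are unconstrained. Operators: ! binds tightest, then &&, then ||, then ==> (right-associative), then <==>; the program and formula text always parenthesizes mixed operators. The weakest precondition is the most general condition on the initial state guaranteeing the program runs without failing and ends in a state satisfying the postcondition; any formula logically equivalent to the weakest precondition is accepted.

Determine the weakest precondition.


Working backward. After the program, 3*k + 2*val == -8 must hold.
Before val := k - 4: 5*k == 0
Before r := r - 9: 5*k == 0
Before r := r + 2*val: 5*k == 0
Before val := 2*k + 7: 5*k == 0
Before val := 2*val + 7: 5*k == 0
Answer: WP = 5*k == 0


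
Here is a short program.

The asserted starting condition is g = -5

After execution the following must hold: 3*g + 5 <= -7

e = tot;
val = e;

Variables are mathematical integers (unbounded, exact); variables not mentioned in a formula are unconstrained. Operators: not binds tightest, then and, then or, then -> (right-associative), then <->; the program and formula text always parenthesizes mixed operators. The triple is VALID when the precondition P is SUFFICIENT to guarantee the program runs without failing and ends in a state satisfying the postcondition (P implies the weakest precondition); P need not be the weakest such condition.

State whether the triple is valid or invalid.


Working backward. After the program, the postcondition 3*g + 5 <= -7 must hold; in canonical form it is 3*g <= -12.
Before val := e: 3*g <= -12
Before e := tot: 3*g <= -12
The weakest precondition is 3*g <= -12.
Check whether g = -5 implies it.
Every state satisfying the precondition satisfies the weakest precondition: the implication holds.
Answer: valid


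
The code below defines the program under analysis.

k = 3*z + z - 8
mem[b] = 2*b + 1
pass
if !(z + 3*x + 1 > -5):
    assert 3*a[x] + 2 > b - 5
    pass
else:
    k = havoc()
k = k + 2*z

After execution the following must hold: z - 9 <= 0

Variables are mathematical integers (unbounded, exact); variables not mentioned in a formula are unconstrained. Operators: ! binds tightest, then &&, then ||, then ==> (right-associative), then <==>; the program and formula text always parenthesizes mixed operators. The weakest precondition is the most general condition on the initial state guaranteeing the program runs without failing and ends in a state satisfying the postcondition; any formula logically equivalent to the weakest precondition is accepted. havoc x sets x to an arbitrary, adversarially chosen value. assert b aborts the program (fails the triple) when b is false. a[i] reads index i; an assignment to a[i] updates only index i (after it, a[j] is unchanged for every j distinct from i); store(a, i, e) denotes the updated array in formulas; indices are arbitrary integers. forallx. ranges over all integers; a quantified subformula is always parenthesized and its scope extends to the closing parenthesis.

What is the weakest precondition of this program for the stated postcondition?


Working backward. After the program, the postcondition z - 9 <= 0 must hold; in canonical form it is z <= 9.
Before k := k + 2*z: z <= 9
Then branch requires 3*a[x] > b - 7 && z <= 9; else branch requires z <= 9.
Before the if: ((!(3*x + z > -6)) ==> (3*a[x] > b - 7 && z <= 9)) && (3*x + z > -6 ==> z <= 9)
Before skip: ((!(3*x + z > -6)) ==> (3*a[x] > b - 7 && z <= 9)) && (3*x + z > -6 ==> z <= 9)
Before mem[b] := 2*b + 1: ((!(3*x + z > -6)) ==> (3*a[x] > b - 7 && z <= 9)) && (3*x + z > -6 ==> z <= 9)
Before k := 3*z + z - 8: ((!(3*x + z > -6)) ==> (3*a[x] > b - 7 && z <= 9)) && (3*x + z > -6 ==> z <= 9)
Answer: WP = ((!(3*x + z > -6)) ==> (3*a[x] > b - 7 && z <= 9)) && (3*x + z > -6 ==> z <= 9)


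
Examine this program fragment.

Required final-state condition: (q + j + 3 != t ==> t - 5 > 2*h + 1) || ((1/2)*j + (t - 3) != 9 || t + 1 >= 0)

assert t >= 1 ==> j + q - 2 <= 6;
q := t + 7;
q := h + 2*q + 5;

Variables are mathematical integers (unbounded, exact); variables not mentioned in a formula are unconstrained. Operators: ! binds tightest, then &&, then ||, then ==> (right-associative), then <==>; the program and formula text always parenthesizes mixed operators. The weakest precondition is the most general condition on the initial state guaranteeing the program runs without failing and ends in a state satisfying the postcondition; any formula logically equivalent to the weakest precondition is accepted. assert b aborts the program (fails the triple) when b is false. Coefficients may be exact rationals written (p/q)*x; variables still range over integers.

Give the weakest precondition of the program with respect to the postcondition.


Working backward. After the program, the postcondition (q + j + 3 != t ==> t - 5 > 2*h + 1) || ((1/2)*j + (t - 3) != 9 || t + 1 >= 0) must hold; in canonical form it is (j + q != t - 3 ==> t > 2*h + 6) || (1/2)*j + t != 12 || t >= -1.
Before q := h + 2*q + 5: (h + j + 2*q != t - 8 ==> t > 2*h + 6) || (1/2)*j + t != 12 || t >= -1
Before q := t + 7: (h + j + t != -22 ==> t > 2*h + 6) || (1/2)*j + t != 12 || t >= -1
Before assert t >= 1 ==> j + q - 2 <= 6: (t >= 1 ==> j + q <= 8) && ((h + j + t != -22 ==> t > 2*h + 6) || (1/2)*j + t != 12 || t >= -1)
Answer: WP = (t >= 1 ==> j + q <= 8) && ((h + j + t != -22 ==> t > 2*h + 6) || (1/2)*j + t != 12 || t >= -1)


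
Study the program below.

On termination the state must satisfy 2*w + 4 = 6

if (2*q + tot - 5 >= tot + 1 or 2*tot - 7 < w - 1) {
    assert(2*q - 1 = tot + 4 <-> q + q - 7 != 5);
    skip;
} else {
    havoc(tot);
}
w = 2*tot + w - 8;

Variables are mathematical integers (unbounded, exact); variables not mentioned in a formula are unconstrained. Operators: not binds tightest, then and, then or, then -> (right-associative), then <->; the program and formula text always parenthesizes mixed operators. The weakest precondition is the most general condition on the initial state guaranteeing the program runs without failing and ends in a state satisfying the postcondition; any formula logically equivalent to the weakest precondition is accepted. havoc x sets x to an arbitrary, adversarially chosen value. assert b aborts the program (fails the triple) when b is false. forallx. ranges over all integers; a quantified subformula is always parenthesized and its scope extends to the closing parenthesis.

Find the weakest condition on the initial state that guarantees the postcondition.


Working backward. After the program, the postcondition 2*w + 4 = 6 must hold; in canonical form it is 2*w = 2.
Before w := 2*tot + w - 8: 4*tot + 2*w = 18
Then branch requires (2*q = tot + 5 <-> 2*q != 12) and 4*tot + 2*w = 18; else branch requires forall tot_1. 4*tot_1 + 2*w = 18.
Before the if: ((2*q >= 6 or 2*tot < w + 6) -> ((2*q = tot + 5 <-> 2*q != 12) and 4*tot + 2*w = 18)) and ((not (2*q >= 6 or 2*tot < w + 6)) -> (forall tot_1. 4*tot_1 + 2*w = 18))
Answer: WP = ((2*q >= 6 or 2*tot < w + 6) -> ((2*q = tot + 5 <-> 2*q != 12) and 4*tot + 2*w = 18)) and ((not (2*q >= 6 or 2*tot < w + 6)) -> (forall tot_1. 4*tot_1 + 2*w = 18))


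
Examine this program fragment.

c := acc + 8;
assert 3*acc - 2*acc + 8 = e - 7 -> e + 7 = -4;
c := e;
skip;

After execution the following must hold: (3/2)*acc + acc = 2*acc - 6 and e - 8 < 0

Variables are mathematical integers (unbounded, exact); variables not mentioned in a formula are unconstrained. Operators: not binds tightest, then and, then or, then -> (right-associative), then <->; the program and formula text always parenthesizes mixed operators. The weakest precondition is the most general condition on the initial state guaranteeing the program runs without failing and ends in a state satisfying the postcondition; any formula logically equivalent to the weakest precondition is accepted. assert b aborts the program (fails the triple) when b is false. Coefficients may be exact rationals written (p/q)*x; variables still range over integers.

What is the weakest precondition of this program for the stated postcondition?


Working backward. After the program, the postcondition (3/2)*acc + acc = 2*acc - 6 and e - 8 < 0 must hold; in canonical form it is (1/2)*acc = -6 and e < 8.
Before skip: (1/2)*acc = -6 and e < 8
Before c := e: (1/2)*acc = -6 and e < 8
Before assert 3*acc - 2*acc + 8 = e - 7 -> e + 7 = -4: (acc = e - 15 -> e = -11) and (1/2)*acc = -6 and e < 8
Before c := acc + 8: (acc = e - 15 -> e = -11) and (1/2)*acc = -6 and e < 8
Answer: WP = (acc = e - 15 -> e = -11) and (1/2)*acc = -6 and e < 8


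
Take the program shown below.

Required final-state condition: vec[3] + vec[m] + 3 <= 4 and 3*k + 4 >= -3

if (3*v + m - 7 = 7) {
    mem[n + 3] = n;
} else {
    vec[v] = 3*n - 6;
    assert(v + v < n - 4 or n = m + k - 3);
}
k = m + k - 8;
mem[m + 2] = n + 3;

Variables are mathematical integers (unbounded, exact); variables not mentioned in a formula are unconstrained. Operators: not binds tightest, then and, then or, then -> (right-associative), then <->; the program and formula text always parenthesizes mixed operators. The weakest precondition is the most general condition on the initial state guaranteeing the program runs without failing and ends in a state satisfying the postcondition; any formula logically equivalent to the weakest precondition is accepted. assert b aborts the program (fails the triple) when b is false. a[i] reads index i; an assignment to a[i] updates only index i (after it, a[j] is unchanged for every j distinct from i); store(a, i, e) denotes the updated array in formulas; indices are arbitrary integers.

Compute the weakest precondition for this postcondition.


Working backward. After the program, the postcondition vec[3] + vec[m] + 3 <= 4 and 3*k + 4 >= -3 must hold; in canonical form it is vec[3] + vec[m] <= 1 and 3*k >= -7.
Before mem[m + 2] := n + 3: vec[3] + vec[m] <= 1 and 3*k >= -7
Before k := m + k - 8: vec[3] + vec[m] <= 1 and 3*k + 3*m >= 17
Then branch requires vec[3] + vec[m] <= 1 and 3*k + 3*m >= 17; else branch requires (2*v < n - 4 or n = k + m - 3) and store(vec, v, 3*n - 6)[3] + store(vec, v, 3*n - 6)[m] <= 1 and 3*k + 3*m >= 17.
Before the if: (m + 3*v = 14 -> (vec[3] + vec[m] <= 1 and 3*k + 3*m >= 17)) and ((not (m + 3*v = 14)) -> ((2*v < n - 4 or n = k + m - 3) and store(vec, v, 3*n - 6)[3] + store(vec, v, 3*n - 6)[m] <= 1 and 3*k + 3*m >= 17))
Answer: WP = (m + 3*v = 14 -> (vec[3] + vec[m] <= 1 and 3*k + 3*m >= 17)) and ((not (m + 3*v = 14)) -> ((2*v < n - 4 or n = k + m - 3) and store(vec, v, 3*n - 6)[3] + store(vec, v, 3*n - 6)[m] <= 1 and 3*k + 3*m >= 17))


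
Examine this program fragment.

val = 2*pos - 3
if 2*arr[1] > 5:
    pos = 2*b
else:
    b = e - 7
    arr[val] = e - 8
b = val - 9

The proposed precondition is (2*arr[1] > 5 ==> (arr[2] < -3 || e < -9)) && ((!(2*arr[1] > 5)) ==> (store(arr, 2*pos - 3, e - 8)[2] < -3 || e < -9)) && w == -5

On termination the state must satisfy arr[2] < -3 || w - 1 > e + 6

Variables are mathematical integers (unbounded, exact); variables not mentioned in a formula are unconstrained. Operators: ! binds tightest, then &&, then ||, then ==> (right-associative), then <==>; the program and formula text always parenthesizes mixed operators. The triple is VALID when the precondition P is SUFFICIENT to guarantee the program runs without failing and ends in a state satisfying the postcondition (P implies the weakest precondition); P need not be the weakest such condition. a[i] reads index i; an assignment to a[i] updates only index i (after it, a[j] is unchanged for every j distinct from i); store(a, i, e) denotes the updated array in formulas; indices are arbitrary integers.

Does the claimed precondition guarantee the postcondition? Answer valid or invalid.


Working backward. After the program, the postcondition arr[2] < -3 || w - 1 > e + 6 must hold; in canonical form it is arr[2] < -3 || w > e + 7.
Before b := val - 9: arr[2] < -3 || w > e + 7
Then branch requires arr[2] < -3 || w > e + 7; else branch requires store(arr, val, e - 8)[2] < -3 || w > e + 7.
Before the if: (2*arr[1] > 5 ==> (arr[2] < -3 || w > e + 7)) && ((!(2*arr[1] > 5)) ==> (store(arr, val, e - 8)[2] < -3 || w > e + 7))
Before val := 2*pos - 3: (2*arr[1] > 5 ==> (arr[2] < -3 || w > e + 7)) && ((!(2*arr[1] > 5)) ==> (store(arr, 2*pos - 3, e - 8)[2] < -3 || w > e + 7))
The weakest precondition is (2*arr[1] > 5 ==> (arr[2] < -3 || w > e + 7)) && ((!(2*arr[1] > 5)) ==> (store(arr, 2*pos - 3, e - 8)[2] < -3 || w > e + 7)).
Check whether (2*arr[1] > 5 ==> (arr[2] < -3 || e < -9)) && ((!(2*arr[1] > 5)) ==> (store(arr, 2*pos - 3, e - 8)[2] < -3 || e < -9)) && w == -5 implies it.
Countermodel: at the initial state arr = {[-56817] = 3, [1] = -4816, [2] = -3, elsewhere 3}, e = -10, pos = -28407, w = -5, the precondition holds but the weakest precondition fails.
Answer: invalid


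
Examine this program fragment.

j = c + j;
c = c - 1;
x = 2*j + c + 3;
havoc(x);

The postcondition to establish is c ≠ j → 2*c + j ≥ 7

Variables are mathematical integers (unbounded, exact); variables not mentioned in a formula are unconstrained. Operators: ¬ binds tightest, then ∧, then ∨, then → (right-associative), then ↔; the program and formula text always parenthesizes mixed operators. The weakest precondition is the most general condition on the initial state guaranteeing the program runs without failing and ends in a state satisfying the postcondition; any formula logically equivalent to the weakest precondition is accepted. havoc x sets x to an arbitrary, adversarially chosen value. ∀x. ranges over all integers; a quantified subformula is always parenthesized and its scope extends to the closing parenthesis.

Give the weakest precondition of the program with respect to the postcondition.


Working backward. After the program, c ≠ j → 2*c + j ≥ 7 must hold.
Before havoc x: c ≠ j → 2*c + j ≥ 7
Before x := 2*j + c + 3: c ≠ j → 2*c + j ≥ 7
Before c := c - 1: c ≠ j + 1 → 2*c + j ≥ 9
Before j := c + j: j ≠ -1 → 3*c + j ≥ 9
Answer: WP = j ≠ -1 → 3*c + j ≥ 9


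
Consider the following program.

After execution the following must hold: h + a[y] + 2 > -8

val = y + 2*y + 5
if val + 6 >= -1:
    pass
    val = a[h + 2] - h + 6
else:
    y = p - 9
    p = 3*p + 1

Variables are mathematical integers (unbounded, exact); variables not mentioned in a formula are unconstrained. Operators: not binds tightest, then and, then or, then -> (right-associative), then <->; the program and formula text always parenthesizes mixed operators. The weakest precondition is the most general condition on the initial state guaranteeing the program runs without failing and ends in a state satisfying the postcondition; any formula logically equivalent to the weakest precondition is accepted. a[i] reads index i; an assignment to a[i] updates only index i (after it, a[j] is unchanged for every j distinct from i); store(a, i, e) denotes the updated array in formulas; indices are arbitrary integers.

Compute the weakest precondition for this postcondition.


Working backward. After the program, the postcondition h + a[y] + 2 > -8 must hold; in canonical form it is a[y] + h > -10.
Then branch requires a[y] + h > -10; else branch requires a[p - 9] + h > -10.
Before the if: (val >= -7 -> a[y] + h > -10) and ((not (val >= -7)) -> a[p - 9] + h > -10)
Before val := y + 2*y + 5: (3*y >= -12 -> a[y] + h > -10) and ((not (3*y >= -12)) -> a[p - 9] + h > -10)
Answer: WP = (3*y >= -12 -> a[y] + h > -10) and ((not (3*y >= -12)) -> a[p - 9] + h > -10)


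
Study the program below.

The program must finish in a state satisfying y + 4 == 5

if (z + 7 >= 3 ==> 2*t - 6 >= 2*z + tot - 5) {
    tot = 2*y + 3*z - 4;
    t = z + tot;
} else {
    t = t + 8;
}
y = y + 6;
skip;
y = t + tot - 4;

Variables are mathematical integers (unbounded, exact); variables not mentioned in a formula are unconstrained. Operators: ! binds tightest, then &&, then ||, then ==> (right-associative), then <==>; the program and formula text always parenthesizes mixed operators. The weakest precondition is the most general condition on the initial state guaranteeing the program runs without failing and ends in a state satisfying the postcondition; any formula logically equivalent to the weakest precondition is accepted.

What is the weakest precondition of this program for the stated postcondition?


Working backward. After the program, the postcondition y + 4 == 5 must hold; in canonical form it is y == 1.
Before y := t + tot - 4: t + tot == 5
Before skip: t + tot == 5
Before y := y + 6: t + tot == 5
Then branch requires 4*y + 7*z == 13; else branch requires t + tot == -3.
Before the if: ((z >= -4 ==> 2*t >= tot + 2*z + 1) ==> 4*y + 7*z == 13) && ((!(z >= -4 ==> 2*t >= tot + 2*z + 1)) ==> t + tot == -3)
Answer: WP = ((z >= -4 ==> 2*t >= tot + 2*z + 1) ==> 4*y + 7*z == 13) && ((!(z >= -4 ==> 2*t >= tot + 2*z + 1)) ==> t + tot == -3)


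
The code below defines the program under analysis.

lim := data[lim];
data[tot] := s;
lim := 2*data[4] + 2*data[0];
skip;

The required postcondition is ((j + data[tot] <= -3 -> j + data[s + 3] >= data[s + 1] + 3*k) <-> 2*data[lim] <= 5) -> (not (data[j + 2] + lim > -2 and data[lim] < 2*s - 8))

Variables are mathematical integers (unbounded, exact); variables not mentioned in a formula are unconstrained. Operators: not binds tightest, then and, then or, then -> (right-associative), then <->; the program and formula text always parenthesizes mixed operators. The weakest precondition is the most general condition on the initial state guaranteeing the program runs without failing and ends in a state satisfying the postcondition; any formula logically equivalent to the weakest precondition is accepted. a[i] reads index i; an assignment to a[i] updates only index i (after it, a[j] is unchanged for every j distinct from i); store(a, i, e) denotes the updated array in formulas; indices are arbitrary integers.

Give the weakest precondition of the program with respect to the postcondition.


Working backward. After the program, the postcondition ((j + data[tot] <= -3 -> j + data[s + 3] >= data[s + 1] + 3*k) <-> 2*data[lim] <= 5) -> (not (data[j + 2] + lim > -2 and data[lim] < 2*s - 8)) must hold; in canonical form it is ((data[tot] + j <= -3 -> data[s + 3] + j >= data[s + 1] + 3*k) <-> 2*data[lim] <= 5) -> (not (data[j + 2] + lim > -2 and data[lim] < 2*s - 8)).
Before skip: ((data[tot] + j <= -3 -> data[s + 3] + j >= data[s + 1] + 3*k) <-> 2*data[lim] <= 5) -> (not (data[j + 2] + lim > -2 and data[lim] < 2*s - 8))
Before lim := 2*data[4] + 2*data[0]: ((data[tot] + j <= -3 -> data[s + 3] + j >= data[s + 1] + 3*k) <-> 2*data[2*data[0] + 2*data[4]] <= 5) -> (not (data[j + 2] + 2*data[0] + 2*data[4] > -2 and data[2*data[0] + 2*data[4]] < 2*s - 8))
Before data[tot] := s: ((store(data, tot, s)[tot] + j <= -3 -> store(data, tot, s)[s + 3] + j >= store(data, tot, s)[s + 1] + 3*k) <-> 2*store(data, tot, s)[2*store(data, tot, s)[0] + 2*store(data, tot, s)[4]] <= 5) -> (not (store(data, tot, s)[j + 2] + 2*store(data, tot, s)[0] + 2*store(data, tot, s)[4] > -2 and store(data, tot, s)[2*store(data, tot, s)[0] + 2*store(data, tot, s)[4]] < 2*s - 8))
Before lim := data[lim]: ((store(data, tot, s)[tot] + j <= -3 -> store(data, tot, s)[s + 3] + j >= store(data, tot, s)[s + 1] + 3*k) <-> 2*store(data, tot, s)[2*store(data, tot, s)[0] + 2*store(data, tot, s)[4]] <= 5) -> (not (store(data, tot, s)[j + 2] + 2*store(data, tot, s)[0] + 2*store(data, tot, s)[4] > -2 and store(data, tot, s)[2*store(data, tot, s)[0] + 2*store(data, tot, s)[4]] < 2*s - 8))
Answer: WP = ((store(data, tot, s)[tot] + j <= -3 -> store(data, tot, s)[s + 3] + j >= store(data, tot, s)[s + 1] + 3*k) <-> 2*store(data, tot, s)[2*store(data, tot, s)[0] + 2*store(data, tot, s)[4]] <= 5) -> (not (store(data, tot, s)[j + 2] + 2*store(data, tot, s)[0] + 2*store(data, tot, s)[4] > -2 and store(data, tot, s)[2*store(data, tot, s)[0] + 2*store(data, tot, s)[4]] < 2*s - 8))


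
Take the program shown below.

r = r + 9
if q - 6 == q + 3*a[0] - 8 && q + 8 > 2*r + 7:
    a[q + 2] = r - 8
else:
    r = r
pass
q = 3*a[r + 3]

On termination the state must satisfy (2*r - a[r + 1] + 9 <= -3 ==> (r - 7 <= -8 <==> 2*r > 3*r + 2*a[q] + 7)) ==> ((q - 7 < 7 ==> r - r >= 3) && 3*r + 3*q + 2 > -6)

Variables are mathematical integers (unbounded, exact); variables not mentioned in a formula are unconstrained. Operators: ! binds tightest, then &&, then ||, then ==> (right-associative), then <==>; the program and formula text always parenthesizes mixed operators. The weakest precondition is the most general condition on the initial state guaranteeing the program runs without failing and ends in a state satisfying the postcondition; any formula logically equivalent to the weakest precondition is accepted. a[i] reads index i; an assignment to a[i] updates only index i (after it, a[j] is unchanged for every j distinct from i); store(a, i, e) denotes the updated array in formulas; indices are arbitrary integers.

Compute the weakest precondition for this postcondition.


Working backward. After the program, the postcondition (2*r - a[r + 1] + 9 <= -3 ==> (r - 7 <= -8 <==> 2*r > 3*r + 2*a[q] + 7)) ==> ((q - 7 < 7 ==> r - r >= 3) && 3*r + 3*q + 2 > -6) must hold; in canonical form it is (2*r <= a[r + 1] - 12 ==> (r <= -1 <==> 2*a[q] + r < -7)) ==> ((!(q < 14)) && 3*q + 3*r > -8).
Before q := 3*a[r + 3]: (2*r <= a[r + 1] - 12 ==> (r <= -1 <==> 2*a[3*a[r + 3]] + r < -7)) ==> ((!(3*a[r + 3] < 14)) && 9*a[r + 3] + 3*r > -8)
Before skip: (2*r <= a[r + 1] - 12 ==> (r <= -1 <==> 2*a[3*a[r + 3]] + r < -7)) ==> ((!(3*a[r + 3] < 14)) && 9*a[r + 3] + 3*r > -8)
Then branch requires (2*r <= store(a, q + 2, r - 8)[r + 1] - 12 ==> (r <= -1 <==> 2*store(a, q + 2, r - 8)[3*store(a, q + 2, r - 8)[r + 3]] + r < -7)) ==> ((!(3*store(a, q + 2, r - 8)[r + 3] < 14)) && 9*store(a, q + 2, r - 8)[r + 3] + 3*r > -8); else branch requires (2*r <= a[r + 1] - 12 ==> (r <= -1 <==> 2*a[3*a[r + 3]] + r < -7)) ==> ((!(3*a[r + 3] < 14)) && 9*a[r + 3] + 3*r > -8).
Before the if: ((3*a[0] == 2 && q > 2*r - 1) ==> ((2*r <= store(a, q + 2, r - 8)[r + 1] - 12 ==> (r <= -1 <==> 2*store(a, q + 2, r - 8)[3*store(a, q + 2, r - 8)[r + 3]] + r < -7)) ==> ((!(3*store(a, q + 2, r - 8)[r + 3] < 14)) && 9*store(a, q + 2, r - 8)[r + 3] + 3*r > -8))) && ((!(3*a[0] == 2 && q > 2*r - 1)) ==> ((2*r <= a[r + 1] - 12 ==> (r <= -1 <==> 2*a[3*a[r + 3]] + r < -7)) ==> ((!(3*a[r + 3] < 14)) && 9*a[r + 3] + 3*r > -8)))
Before r := r + 9: ((3*a[0] == 2 && q > 2*r + 17) ==> ((2*r <= store(a, q + 2, r + 1)[r + 10] - 30 ==> (r <= -10 <==> 2*store(a, q + 2, r + 1)[3*store(a, q + 2, r + 1)[r + 12]] + r < -16)) ==> ((!(3*store(a, q + 2, r + 1)[r + 12] < 14)) && 9*store(a, q + 2, r + 1)[r + 12] + 3*r > -35))) && ((!(3*a[0] == 2 && q > 2*r + 17)) ==> ((2*r <= a[r + 10] - 30 ==> (r <= -10 <==> 2*a[3*a[r + 12]] + r < -16)) ==> ((!(3*a[r + 12] < 14)) && 9*a[r + 12] + 3*r > -35)))
Answer: WP = ((3*a[0] == 2 && q > 2*r + 17) ==> ((2*r <= store(a, q + 2, r + 1)[r + 10] - 30 ==> (r <= -10 <==> 2*store(a, q + 2, r + 1)[3*store(a, q + 2, r + 1)[r + 12]] + r < -16)) ==> ((!(3*store(a, q + 2, r + 1)[r + 12] < 14)) && 9*store(a, q + 2, r + 1)[r + 12] + 3*r > -35))) && ((!(3*a[0] == 2 && q > 2*r + 17)) ==> ((2*r <= a[r + 10] - 30 ==> (r <= -10 <==> 2*a[3*a[r + 12]] + r < -16)) ==> ((!(3*a[r + 12] < 14)) && 9*a[r + 12] + 3*r > -35)))


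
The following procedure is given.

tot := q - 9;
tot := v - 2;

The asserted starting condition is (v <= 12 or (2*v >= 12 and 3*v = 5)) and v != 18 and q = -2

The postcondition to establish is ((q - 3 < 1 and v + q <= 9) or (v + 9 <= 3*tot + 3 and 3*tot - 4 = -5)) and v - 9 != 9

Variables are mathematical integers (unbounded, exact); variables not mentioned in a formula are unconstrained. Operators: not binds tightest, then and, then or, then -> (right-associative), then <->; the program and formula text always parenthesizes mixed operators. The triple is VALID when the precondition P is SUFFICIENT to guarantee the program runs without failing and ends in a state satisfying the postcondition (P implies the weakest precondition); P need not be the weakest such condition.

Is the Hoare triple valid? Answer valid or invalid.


Working backward. After the program, the postcondition ((q - 3 < 1 and v + q <= 9) or (v + 9 <= 3*tot + 3 and 3*tot - 4 = -5)) and v - 9 != 9 must hold; in canonical form it is ((q < 4 and q + v <= 9) or (v <= 3*tot - 6 and 3*tot = -1)) and v != 18.
Before tot := v - 2: ((q < 4 and q + v <= 9) or (2*v >= 12 and 3*v = 5)) and v != 18
Before tot := q - 9: ((q < 4 and q + v <= 9) or (2*v >= 12 and 3*v = 5)) and v != 18
The weakest precondition is ((q < 4 and q + v <= 9) or (2*v >= 12 and 3*v = 5)) and v != 18.
Check whether (v <= 12 or (2*v >= 12 and 3*v = 5)) and v != 18 and q = -2 implies it.
Countermodel: at the initial state q = -2, v = 12, the precondition holds but the weakest precondition fails.
Answer: invalid


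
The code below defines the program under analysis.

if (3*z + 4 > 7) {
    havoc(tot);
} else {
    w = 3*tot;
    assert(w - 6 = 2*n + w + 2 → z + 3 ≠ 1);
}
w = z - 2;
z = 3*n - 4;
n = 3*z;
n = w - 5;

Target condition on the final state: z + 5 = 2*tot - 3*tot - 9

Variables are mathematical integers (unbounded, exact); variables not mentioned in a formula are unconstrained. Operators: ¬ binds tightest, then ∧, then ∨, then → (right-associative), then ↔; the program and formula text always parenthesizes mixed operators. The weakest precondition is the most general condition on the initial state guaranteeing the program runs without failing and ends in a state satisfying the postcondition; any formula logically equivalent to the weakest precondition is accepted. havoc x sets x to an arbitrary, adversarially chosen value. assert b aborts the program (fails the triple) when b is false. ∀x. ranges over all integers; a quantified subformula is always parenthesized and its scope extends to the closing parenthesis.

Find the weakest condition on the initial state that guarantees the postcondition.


Working backward. After the program, the postcondition z + 5 = 2*tot - 3*tot - 9 must hold; in canonical form it is tot + z = -14.
Before n := w - 5: tot + z = -14
Before n := 3*z: tot + z = -14
Before z := 3*n - 4: 3*n + tot = -10
Before w := z - 2: 3*n + tot = -10
Then branch requires ∀tot_1. 3*n + tot_1 = -10; else branch requires (2*n = -8 → z ≠ -2) ∧ 3*n + tot = -10.
Before the if: (3*z > 3 → (∀tot_1. 3*n + tot_1 = -10)) ∧ ((¬(3*z > 3)) → ((2*n = -8 → z ≠ -2) ∧ 3*n + tot = -10))
Answer: WP = (3*z > 3 → (∀tot_1. 3*n + tot_1 = -10)) ∧ ((¬(3*z > 3)) → ((2*n = -8 → z ≠ -2) ∧ 3*n + tot = -10))


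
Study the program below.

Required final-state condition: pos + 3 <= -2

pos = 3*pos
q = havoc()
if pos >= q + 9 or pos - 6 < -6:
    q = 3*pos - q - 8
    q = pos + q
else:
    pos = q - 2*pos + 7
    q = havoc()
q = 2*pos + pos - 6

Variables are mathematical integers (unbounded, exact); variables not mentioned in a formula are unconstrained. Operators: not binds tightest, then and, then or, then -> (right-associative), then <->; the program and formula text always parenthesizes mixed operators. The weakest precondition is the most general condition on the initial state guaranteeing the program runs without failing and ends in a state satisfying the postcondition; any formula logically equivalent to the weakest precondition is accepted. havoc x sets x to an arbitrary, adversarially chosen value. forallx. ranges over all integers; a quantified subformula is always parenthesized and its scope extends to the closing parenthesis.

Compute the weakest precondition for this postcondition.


Working backward. After the program, the postcondition pos + 3 <= -2 must hold; in canonical form it is pos <= -5.
Before q := 2*pos + pos - 6: pos <= -5
Then branch requires pos <= -5; else branch requires q <= 2*pos - 12.
Before the if: ((pos >= q + 9 or pos < 0) -> pos <= -5) and ((not (pos >= q + 9 or pos < 0)) -> q <= 2*pos - 12)
Before havoc q: forall q_1. (((pos >= q_1 + 9 or pos < 0) -> pos <= -5) and ((not (pos >= q_1 + 9 or pos < 0)) -> q_1 <= 2*pos - 12))
Before pos := 3*pos: forall q_1. (((3*pos >= q_1 + 9 or 3*pos < 0) -> 3*pos <= -5) and ((not (3*pos >= q_1 + 9 or 3*pos < 0)) -> q_1 <= 6*pos - 12))
Answer: WP = forall q_1. (((3*pos >= q_1 + 9 or 3*pos < 0) -> 3*pos <= -5) and ((not (3*pos >= q_1 + 9 or 3*pos < 0)) -> q_1 <= 6*pos - 12))


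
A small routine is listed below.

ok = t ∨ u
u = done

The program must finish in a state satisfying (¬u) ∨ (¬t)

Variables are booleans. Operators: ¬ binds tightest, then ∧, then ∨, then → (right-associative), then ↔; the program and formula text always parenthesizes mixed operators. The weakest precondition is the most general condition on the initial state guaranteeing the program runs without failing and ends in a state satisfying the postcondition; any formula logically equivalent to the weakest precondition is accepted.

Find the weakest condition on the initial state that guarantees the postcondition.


Working backward. After the program, (¬u) ∨ (¬t) must hold.
Before u := done: (¬done) ∨ (¬t)
Before ok := t ∨ u: (¬done) ∨ (¬t)
Answer: WP = (¬done) ∨ (¬t)


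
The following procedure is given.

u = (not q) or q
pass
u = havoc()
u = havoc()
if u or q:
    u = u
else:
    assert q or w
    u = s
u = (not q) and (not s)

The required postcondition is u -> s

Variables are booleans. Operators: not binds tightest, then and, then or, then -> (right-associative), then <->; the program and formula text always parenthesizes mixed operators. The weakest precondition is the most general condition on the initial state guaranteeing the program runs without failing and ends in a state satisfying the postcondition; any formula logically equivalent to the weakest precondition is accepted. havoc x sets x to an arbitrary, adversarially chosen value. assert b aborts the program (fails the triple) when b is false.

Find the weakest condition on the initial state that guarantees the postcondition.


Working backward. After the program, u -> s must hold.
Before u := (not q) and (not s): ((not q) and (not s)) -> s
Then branch requires ((not q) and (not s)) -> s; else branch requires (q or w) and (((not q) and (not s)) -> s).
Before the if: ((u or q) -> (((not q) and (not s)) -> s)) and ((not (u or q)) -> ((q or w) and (((not q) and (not s)) -> s)))
Before havoc u: (((not q) and (not s)) -> s) and (q -> (((not q) and (not s)) -> s)) and ((not q) -> ((q or w) and (((not q) and (not s)) -> s)))
Before havoc u: (((not q) and (not s)) -> s) and (q -> (((not q) and (not s)) -> s)) and ((not q) -> ((q or w) and (((not q) and (not s)) -> s)))
Before skip: (((not q) and (not s)) -> s) and (q -> (((not q) and (not s)) -> s)) and ((not q) -> ((q or w) and (((not q) and (not s)) -> s)))
Before u := (not q) or q: (((not q) and (not s)) -> s) and (q -> (((not q) and (not s)) -> s)) and ((not q) -> ((q or w) and (((not q) and (not s)) -> s)))
Answer: WP = (((not q) and (not s)) -> s) and (q -> (((not q) and (not s)) -> s)) and ((not q) -> ((q or w) and (((not q) and (not s)) -> s)))


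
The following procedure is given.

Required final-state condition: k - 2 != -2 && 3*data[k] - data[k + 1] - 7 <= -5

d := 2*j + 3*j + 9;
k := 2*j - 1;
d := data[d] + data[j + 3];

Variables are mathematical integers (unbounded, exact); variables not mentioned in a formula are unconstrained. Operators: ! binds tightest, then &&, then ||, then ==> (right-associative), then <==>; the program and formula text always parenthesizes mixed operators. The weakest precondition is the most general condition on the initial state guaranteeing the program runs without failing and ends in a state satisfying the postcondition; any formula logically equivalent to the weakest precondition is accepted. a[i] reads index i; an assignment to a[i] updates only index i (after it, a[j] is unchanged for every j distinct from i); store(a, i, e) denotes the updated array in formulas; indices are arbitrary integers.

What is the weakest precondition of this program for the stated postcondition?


Working backward. After the program, the postcondition k - 2 != -2 && 3*data[k] - data[k + 1] - 7 <= -5 must hold; in canonical form it is k != 0 && 3*data[k] <= data[k + 1] + 2.
Before d := data[d] + data[j + 3]: k != 0 && 3*data[k] <= data[k + 1] + 2
Before k := 2*j - 1: 2*j != 1 && 3*data[2*j - 1] <= data[2*j] + 2
Before d := 2*j + 3*j + 9: 2*j != 1 && 3*data[2*j - 1] <= data[2*j] + 2
Answer: WP = 2*j != 1 && 3*data[2*j - 1] <= data[2*j] + 2


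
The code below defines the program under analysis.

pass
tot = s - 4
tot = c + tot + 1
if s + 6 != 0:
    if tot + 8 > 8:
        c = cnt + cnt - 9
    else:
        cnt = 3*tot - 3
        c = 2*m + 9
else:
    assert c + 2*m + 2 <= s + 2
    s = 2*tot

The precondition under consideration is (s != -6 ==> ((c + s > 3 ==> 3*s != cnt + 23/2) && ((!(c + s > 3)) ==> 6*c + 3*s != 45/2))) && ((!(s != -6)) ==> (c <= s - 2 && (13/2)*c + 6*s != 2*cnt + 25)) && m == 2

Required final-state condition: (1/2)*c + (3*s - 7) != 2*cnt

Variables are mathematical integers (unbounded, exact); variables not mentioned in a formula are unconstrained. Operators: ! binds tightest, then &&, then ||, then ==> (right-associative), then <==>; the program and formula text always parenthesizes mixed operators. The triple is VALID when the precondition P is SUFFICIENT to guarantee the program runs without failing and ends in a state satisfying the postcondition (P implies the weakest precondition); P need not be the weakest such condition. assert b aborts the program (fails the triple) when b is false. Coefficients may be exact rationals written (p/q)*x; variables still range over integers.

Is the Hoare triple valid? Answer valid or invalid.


Working backward. After the program, the postcondition (1/2)*c + (3*s - 7) != 2*cnt must hold; in canonical form it is (1/2)*c + 3*s != 2*cnt + 7.
Then branch requires (tot > 0 ==> 3*s != cnt + 23/2) && ((!(tot > 0)) ==> m + 3*s != 6*tot - 7/2); else branch requires c + 2*m <= s && (1/2)*c + 6*tot != 2*cnt + 7.
Before the if: (s != -6 ==> ((tot > 0 ==> 3*s != cnt + 23/2) && ((!(tot > 0)) ==> m + 3*s != 6*tot - 7/2))) && ((!(s != -6)) ==> (c + 2*m <= s && (1/2)*c + 6*tot != 2*cnt + 7))
Before tot := c + tot + 1: (s != -6 ==> ((c + tot > -1 ==> 3*s != cnt + 23/2) && ((!(c + tot > -1)) ==> m + 3*s != 6*c + 6*tot + 5/2))) && ((!(s != -6)) ==> (c + 2*m <= s && (13/2)*c + 6*tot != 2*cnt + 1))
Before tot := s - 4: (s != -6 ==> ((c + s > 3 ==> 3*s != cnt + 23/2) && ((!(c + s > 3)) ==> m != 6*c + 3*s - 43/2))) && ((!(s != -6)) ==> (c + 2*m <= s && (13/2)*c + 6*s != 2*cnt + 25))
Before skip: (s != -6 ==> ((c + s > 3 ==> 3*s != cnt + 23/2) && ((!(c + s > 3)) ==> m != 6*c + 3*s - 43/2))) && ((!(s != -6)) ==> (c + 2*m <= s && (13/2)*c + 6*s != 2*cnt + 25))
The weakest precondition is (s != -6 ==> ((c + s > 3 ==> 3*s != cnt + 23/2) && ((!(c + s > 3)) ==> m != 6*c + 3*s - 43/2))) && ((!(s != -6)) ==> (c + 2*m <= s && (13/2)*c + 6*s != 2*cnt + 25)).
Check whether (s != -6 ==> ((c + s > 3 ==> 3*s != cnt + 23/2) && ((!(c + s > 3)) ==> 6*c + 3*s != 45/2))) && ((!(s != -6)) ==> (c <= s - 2 && (13/2)*c + 6*s != 2*cnt + 25)) && m == 2 implies it.
Countermodel: at the initial state c = -9, cnt = -60, m = 2, s = -6, the precondition holds but the weakest precondition fails.
Answer: invalid
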